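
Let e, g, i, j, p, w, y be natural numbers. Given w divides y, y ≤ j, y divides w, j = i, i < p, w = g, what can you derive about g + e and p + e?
g + e < p + e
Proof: y divides w and w divides y, so y = w. w = g, so y = g. From j = i and y ≤ j, y ≤ i. Since y = g, g ≤ i. Since i < p, g < p. Then g + e < p + e.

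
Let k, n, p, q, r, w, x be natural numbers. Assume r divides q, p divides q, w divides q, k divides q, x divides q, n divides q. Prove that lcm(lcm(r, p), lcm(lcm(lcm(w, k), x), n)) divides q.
Since r divides q and p divides q, lcm(r, p) divides q. w divides q and k divides q, so lcm(w, k) divides q. x divides q, so lcm(lcm(w, k), x) divides q. Since n divides q, lcm(lcm(lcm(w, k), x), n) divides q. Since lcm(r, p) divides q, lcm(lcm(r, p), lcm(lcm(lcm(w, k), x), n)) divides q.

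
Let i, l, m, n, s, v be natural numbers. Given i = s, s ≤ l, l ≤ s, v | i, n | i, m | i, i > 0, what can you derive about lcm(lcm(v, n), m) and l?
lcm(lcm(v, n), m) ≤ l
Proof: s ≤ l and l ≤ s, thus s = l. Since i = s, i = l. v | i and n | i, therefore lcm(v, n) | i. m | i, so lcm(lcm(v, n), m) | i. Because i > 0, lcm(lcm(v, n), m) ≤ i. i = l, so lcm(lcm(v, n), m) ≤ l.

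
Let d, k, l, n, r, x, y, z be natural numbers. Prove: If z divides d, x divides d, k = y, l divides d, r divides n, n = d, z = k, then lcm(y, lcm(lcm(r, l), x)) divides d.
Because z = k and k = y, z = y. Since z divides d, y divides d. n = d and r divides n, hence r divides d. l divides d, so lcm(r, l) divides d. From x divides d, lcm(lcm(r, l), x) divides d. Because y divides d, lcm(y, lcm(lcm(r, l), x)) divides d.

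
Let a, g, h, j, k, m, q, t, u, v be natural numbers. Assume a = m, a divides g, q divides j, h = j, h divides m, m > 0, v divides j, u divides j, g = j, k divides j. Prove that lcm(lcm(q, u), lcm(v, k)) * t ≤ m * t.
From h = j and h divides m, j divides m. g = j and a divides g, hence a divides j. a = m, so m divides j. j divides m, so j = m. From q divides j and u divides j, lcm(q, u) divides j. v divides j and k divides j, hence lcm(v, k) divides j. Since lcm(q, u) divides j, lcm(lcm(q, u), lcm(v, k)) divides j. Since j = m, lcm(lcm(q, u), lcm(v, k)) divides m. Since m > 0, lcm(lcm(q, u), lcm(v, k)) ≤ m. By multiplying by a non-negative, lcm(lcm(q, u), lcm(v, k)) * t ≤ m * t.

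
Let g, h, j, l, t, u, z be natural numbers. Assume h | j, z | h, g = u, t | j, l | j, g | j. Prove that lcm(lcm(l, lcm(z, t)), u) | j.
z | h and h | j, hence z | j. Since t | j, lcm(z, t) | j. Since l | j, lcm(l, lcm(z, t)) | j. g = u and g | j, hence u | j. Because lcm(l, lcm(z, t)) | j, lcm(lcm(l, lcm(z, t)), u) | j.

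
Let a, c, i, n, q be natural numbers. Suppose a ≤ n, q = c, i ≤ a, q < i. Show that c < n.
i ≤ a and a ≤ n, thus i ≤ n. From q < i, q < n. q = c, so c < n.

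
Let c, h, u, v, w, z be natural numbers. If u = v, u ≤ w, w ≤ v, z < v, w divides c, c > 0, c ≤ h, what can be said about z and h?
z < h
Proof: u = v and u ≤ w, hence v ≤ w. Since w ≤ v, v = w. z < v, so z < w. w divides c and c > 0, thus w ≤ c. c ≤ h, so w ≤ h. z < w, so z < h.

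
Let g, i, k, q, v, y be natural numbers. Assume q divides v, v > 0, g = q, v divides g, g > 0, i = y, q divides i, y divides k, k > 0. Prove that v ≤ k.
q divides v and v > 0, therefore q ≤ v. v divides g and g > 0, therefore v ≤ g. From g = q, v ≤ q. Since q ≤ v, q = v. i = y and q divides i, so q divides y. y divides k, so q divides k. q = v, so v divides k. Since k > 0, v ≤ k.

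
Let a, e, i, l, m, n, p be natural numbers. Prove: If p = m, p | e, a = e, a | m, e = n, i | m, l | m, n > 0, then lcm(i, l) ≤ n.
p = m and p | e, thus m | e. Because a = e and a | m, e | m. m | e, so m = e. Since e = n, m = n. i | m and l | m, so lcm(i, l) | m. Since m = n, lcm(i, l) | n. n > 0, so lcm(i, l) ≤ n.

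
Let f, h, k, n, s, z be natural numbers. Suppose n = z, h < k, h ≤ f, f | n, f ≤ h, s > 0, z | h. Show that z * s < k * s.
f ≤ h and h ≤ f, therefore f = h. n = z and f | n, hence f | z. Since f = h, h | z. z | h, so h = z. h < k, so z < k. s > 0, so z * s < k * s.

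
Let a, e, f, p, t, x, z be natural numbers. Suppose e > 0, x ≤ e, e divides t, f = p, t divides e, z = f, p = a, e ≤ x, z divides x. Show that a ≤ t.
Because e divides t and t divides e, e = t. z = f and f = p, so z = p. Since p = a, z = a. Since x ≤ e and e ≤ x, x = e. z divides x, so z divides e. e > 0, so z ≤ e. z = a, so a ≤ e. e = t, so a ≤ t.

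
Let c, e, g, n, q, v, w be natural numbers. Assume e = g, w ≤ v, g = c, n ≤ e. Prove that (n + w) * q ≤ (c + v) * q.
e = g and g = c, hence e = c. Since n ≤ e, n ≤ c. Since w ≤ v, n + w ≤ c + v. Then (n + w) * q ≤ (c + v) * q.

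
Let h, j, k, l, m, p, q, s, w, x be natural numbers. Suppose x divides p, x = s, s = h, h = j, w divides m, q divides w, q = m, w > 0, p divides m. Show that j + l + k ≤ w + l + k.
s = h and h = j, therefore s = j. From q = m and q divides w, m divides w. Since w divides m, m = w. Since x divides p and p divides m, x divides m. x = s, so s divides m. From m = w, s divides w. w > 0, so s ≤ w. Because s = j, j ≤ w. Then j + l ≤ w + l. Then j + l + k ≤ w + l + k.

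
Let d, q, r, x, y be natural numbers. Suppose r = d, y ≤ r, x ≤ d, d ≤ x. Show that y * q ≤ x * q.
Because d ≤ x and x ≤ d, d = x. Since r = d, r = x. y ≤ r, so y ≤ x. Then y * q ≤ x * q.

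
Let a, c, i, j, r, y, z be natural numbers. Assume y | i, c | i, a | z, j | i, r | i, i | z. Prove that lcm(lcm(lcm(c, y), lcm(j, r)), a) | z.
c | i and y | i, hence lcm(c, y) | i. j | i and r | i, thus lcm(j, r) | i. Since lcm(c, y) | i, lcm(lcm(c, y), lcm(j, r)) | i. From i | z, lcm(lcm(c, y), lcm(j, r)) | z. From a | z, lcm(lcm(lcm(c, y), lcm(j, r)), a) | z.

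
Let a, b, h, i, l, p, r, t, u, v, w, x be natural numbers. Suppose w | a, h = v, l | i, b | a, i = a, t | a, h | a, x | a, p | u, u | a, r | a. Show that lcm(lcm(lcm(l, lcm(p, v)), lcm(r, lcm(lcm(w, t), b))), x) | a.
i = a and l | i, so l | a. Since p | u and u | a, p | a. h = v and h | a, therefore v | a. p | a, so lcm(p, v) | a. l | a, so lcm(l, lcm(p, v)) | a. w | a and t | a, therefore lcm(w, t) | a. Since b | a, lcm(lcm(w, t), b) | a. Since r | a, lcm(r, lcm(lcm(w, t), b)) | a. lcm(l, lcm(p, v)) | a, so lcm(lcm(l, lcm(p, v)), lcm(r, lcm(lcm(w, t), b))) | a. Since x | a, lcm(lcm(lcm(l, lcm(p, v)), lcm(r, lcm(lcm(w, t), b))), x) | a.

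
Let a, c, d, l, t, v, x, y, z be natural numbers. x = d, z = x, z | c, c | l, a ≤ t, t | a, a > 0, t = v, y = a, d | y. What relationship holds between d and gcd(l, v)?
d | gcd(l, v)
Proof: From z = x and z | c, x | c. c | l, so x | l. Because x = d, d | l. t | a and a > 0, hence t ≤ a. a ≤ t, so a = t. t = v, so a = v. From y = a and d | y, d | a. Since a = v, d | v. Since d | l, d | gcd(l, v).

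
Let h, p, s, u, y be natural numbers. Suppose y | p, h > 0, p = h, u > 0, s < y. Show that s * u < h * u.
p = h and y | p, thus y | h. From h > 0, y ≤ h. Since s < y, s < h. u > 0, so s * u < h * u.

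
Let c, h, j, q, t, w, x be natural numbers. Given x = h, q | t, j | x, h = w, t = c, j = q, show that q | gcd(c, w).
t = c and q | t, hence q | c. j = q and j | x, so q | x. From x = h, q | h. h = w, so q | w. q | c, so q | gcd(c, w).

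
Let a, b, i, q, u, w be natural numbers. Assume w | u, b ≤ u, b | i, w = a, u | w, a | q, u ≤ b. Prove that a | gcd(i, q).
Since b ≤ u and u ≤ b, b = u. u | w and w | u, thus u = w. Since b = u, b = w. Since w = a, b = a. Because b | i, a | i. a | q, so a | gcd(i, q).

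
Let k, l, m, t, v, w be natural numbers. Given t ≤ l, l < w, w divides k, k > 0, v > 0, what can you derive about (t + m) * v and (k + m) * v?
(t + m) * v < (k + m) * v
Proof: Because t ≤ l and l < w, t < w. w divides k and k > 0, hence w ≤ k. Since t < w, t < k. Then t + m < k + m. Since v > 0, by multiplying by a positive, (t + m) * v < (k + m) * v.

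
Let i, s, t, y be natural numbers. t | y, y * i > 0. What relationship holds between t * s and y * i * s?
t * s ≤ y * i * s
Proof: t | y, thus t | y * i. Since y * i > 0, t ≤ y * i. Then t * s ≤ y * i * s.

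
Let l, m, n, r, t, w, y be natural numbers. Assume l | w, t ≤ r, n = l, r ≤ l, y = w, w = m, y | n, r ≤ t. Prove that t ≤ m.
n = l and y | n, so y | l. Since y = w, w | l. Since l | w, l = w. Since w = m, l = m. r ≤ t and t ≤ r, thus r = t. r ≤ l, so t ≤ l. Since l = m, t ≤ m.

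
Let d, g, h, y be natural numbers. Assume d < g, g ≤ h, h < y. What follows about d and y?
d < y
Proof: d < g and g ≤ h, therefore d < h. h < y, so d < y.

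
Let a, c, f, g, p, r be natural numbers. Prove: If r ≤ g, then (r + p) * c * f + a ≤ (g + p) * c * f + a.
Since r ≤ g, r + p ≤ g + p. By multiplying by a non-negative, (r + p) * c ≤ (g + p) * c. By multiplying by a non-negative, (r + p) * c * f ≤ (g + p) * c * f. Then (r + p) * c * f + a ≤ (g + p) * c * f + a.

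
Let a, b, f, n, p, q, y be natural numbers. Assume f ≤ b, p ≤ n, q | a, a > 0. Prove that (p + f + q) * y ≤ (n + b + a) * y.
p ≤ n and f ≤ b, therefore p + f ≤ n + b. From q | a and a > 0, q ≤ a. Because p + f ≤ n + b, p + f + q ≤ n + b + a. Then (p + f + q) * y ≤ (n + b + a) * y.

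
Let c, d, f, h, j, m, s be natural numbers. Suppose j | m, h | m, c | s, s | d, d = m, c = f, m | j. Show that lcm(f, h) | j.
From m | j and j | m, m = j. c = f and c | s, therefore f | s. Because d = m and s | d, s | m. Because f | s, f | m. Since h | m, lcm(f, h) | m. m = j, so lcm(f, h) | j.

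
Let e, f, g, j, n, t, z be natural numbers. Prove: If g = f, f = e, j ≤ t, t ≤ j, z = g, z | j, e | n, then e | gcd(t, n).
g = f and f = e, therefore g = e. j ≤ t and t ≤ j, thus j = t. z = g and z | j, so g | j. j = t, so g | t. Because g = e, e | t. Since e | n, e | gcd(t, n).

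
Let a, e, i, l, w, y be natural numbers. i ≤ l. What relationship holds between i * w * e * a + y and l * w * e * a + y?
i * w * e * a + y ≤ l * w * e * a + y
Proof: From i ≤ l, i * w ≤ l * w. Then i * w * e ≤ l * w * e. Then i * w * e * a ≤ l * w * e * a. Then i * w * e * a + y ≤ l * w * e * a + y.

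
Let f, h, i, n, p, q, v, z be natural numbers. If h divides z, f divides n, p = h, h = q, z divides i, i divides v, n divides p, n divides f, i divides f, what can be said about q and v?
q divides v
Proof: f divides n and n divides f, thus f = n. i divides f, so i divides n. p = h and n divides p, therefore n divides h. From i divides n, i divides h. h divides z and z divides i, thus h divides i. Since i divides h, i = h. h = q, so i = q. Since i divides v, q divides v.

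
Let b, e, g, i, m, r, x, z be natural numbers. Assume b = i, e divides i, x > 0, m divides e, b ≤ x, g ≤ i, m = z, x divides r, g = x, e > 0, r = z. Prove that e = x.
b = i and b ≤ x, hence i ≤ x. Since g = x and g ≤ i, x ≤ i. From i ≤ x, i = x. Because e divides i, e divides x. Since x > 0, e ≤ x. r = z and x divides r, thus x divides z. m = z and m divides e, thus z divides e. x divides z, so x divides e. e > 0, so x ≤ e. Since e ≤ x, e = x.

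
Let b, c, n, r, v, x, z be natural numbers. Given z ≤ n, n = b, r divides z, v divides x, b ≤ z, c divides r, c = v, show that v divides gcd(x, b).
From c = v and c divides r, v divides r. n = b and z ≤ n, hence z ≤ b. Since b ≤ z, z = b. r divides z, so r divides b. v divides r, so v divides b. Since v divides x, v divides gcd(x, b).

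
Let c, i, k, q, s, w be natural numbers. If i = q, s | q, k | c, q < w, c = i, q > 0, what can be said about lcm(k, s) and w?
lcm(k, s) < w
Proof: c = i and i = q, therefore c = q. Because k | c, k | q. s | q, so lcm(k, s) | q. q > 0, so lcm(k, s) ≤ q. Since q < w, lcm(k, s) < w.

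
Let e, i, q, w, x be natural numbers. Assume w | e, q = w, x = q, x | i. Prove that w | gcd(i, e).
Since x = q and q = w, x = w. Because x | i, w | i. w | e, so w | gcd(i, e).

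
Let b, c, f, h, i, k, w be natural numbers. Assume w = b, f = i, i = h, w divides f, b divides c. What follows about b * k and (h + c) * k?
b * k divides (h + c) * k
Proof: f = i and i = h, so f = h. Since w divides f, w divides h. Since w = b, b divides h. From b divides c, b divides h + c. Then b * k divides (h + c) * k.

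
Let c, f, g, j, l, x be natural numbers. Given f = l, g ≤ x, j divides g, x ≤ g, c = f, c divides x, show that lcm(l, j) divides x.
c = f and f = l, hence c = l. c divides x, so l divides x. g ≤ x and x ≤ g, thus g = x. j divides g, so j divides x. l divides x, so lcm(l, j) divides x.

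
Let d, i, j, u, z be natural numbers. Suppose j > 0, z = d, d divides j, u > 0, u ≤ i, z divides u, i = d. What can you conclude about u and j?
u ≤ j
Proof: Since z divides u and u > 0, z ≤ u. z = d, so d ≤ u. i = d and u ≤ i, therefore u ≤ d. d ≤ u, so d = u. d divides j and j > 0, therefore d ≤ j. Because d = u, u ≤ j.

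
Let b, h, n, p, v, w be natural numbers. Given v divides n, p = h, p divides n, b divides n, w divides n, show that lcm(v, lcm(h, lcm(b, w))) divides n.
p = h and p divides n, hence h divides n. From b divides n and w divides n, lcm(b, w) divides n. Since h divides n, lcm(h, lcm(b, w)) divides n. v divides n, so lcm(v, lcm(h, lcm(b, w))) divides n.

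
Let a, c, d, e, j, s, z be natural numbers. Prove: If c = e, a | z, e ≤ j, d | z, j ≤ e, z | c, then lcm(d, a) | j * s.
d | z and a | z, thus lcm(d, a) | z. Because e ≤ j and j ≤ e, e = j. c = e, so c = j. From z | c, z | j. lcm(d, a) | z, so lcm(d, a) | j. Then lcm(d, a) | j * s.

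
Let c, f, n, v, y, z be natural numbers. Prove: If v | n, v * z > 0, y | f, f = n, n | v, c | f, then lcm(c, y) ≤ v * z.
Since n | v and v | n, n = v. Since f = n, f = v. c | f and y | f, hence lcm(c, y) | f. f = v, so lcm(c, y) | v. Then lcm(c, y) | v * z. v * z > 0, so lcm(c, y) ≤ v * z.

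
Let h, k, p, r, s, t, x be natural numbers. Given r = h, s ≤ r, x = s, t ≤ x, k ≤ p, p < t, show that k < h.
From p < t and t ≤ x, p < x. k ≤ p, so k < x. From x = s, k < s. Because s ≤ r, k < r. Since r = h, k < h.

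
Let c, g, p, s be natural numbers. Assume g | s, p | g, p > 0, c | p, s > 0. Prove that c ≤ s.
Since c | p and p > 0, c ≤ p. Because p | g and g | s, p | s. s > 0, so p ≤ s. c ≤ p, so c ≤ s.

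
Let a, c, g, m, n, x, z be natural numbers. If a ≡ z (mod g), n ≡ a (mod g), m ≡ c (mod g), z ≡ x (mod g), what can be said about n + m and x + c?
n + m ≡ x + c (mod g)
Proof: n ≡ a (mod g) and a ≡ z (mod g), thus n ≡ z (mod g). Since z ≡ x (mod g), n ≡ x (mod g). m ≡ c (mod g), so n + m ≡ x + c (mod g).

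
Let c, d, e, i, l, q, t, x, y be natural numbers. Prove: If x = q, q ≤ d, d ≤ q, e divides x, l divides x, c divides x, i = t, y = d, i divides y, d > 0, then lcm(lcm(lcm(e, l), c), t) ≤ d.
q ≤ d and d ≤ q, hence q = d. x = q, so x = d. From e divides x and l divides x, lcm(e, l) divides x. c divides x, so lcm(lcm(e, l), c) divides x. Since x = d, lcm(lcm(e, l), c) divides d. Because y = d and i divides y, i divides d. i = t, so t divides d. Since lcm(lcm(e, l), c) divides d, lcm(lcm(lcm(e, l), c), t) divides d. d > 0, so lcm(lcm(lcm(e, l), c), t) ≤ d.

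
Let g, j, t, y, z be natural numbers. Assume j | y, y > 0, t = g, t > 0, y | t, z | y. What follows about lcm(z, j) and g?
lcm(z, j) ≤ g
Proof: Because z | y and j | y, lcm(z, j) | y. y > 0, so lcm(z, j) ≤ y. y | t and t > 0, therefore y ≤ t. t = g, so y ≤ g. Since lcm(z, j) ≤ y, lcm(z, j) ≤ g.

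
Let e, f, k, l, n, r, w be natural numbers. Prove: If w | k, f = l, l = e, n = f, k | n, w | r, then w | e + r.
f = l and l = e, therefore f = e. n = f and k | n, thus k | f. Since f = e, k | e. w | k, so w | e. Since w | r, w | e + r.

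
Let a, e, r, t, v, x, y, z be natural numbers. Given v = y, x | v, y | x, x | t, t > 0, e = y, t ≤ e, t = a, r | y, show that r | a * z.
v = y and x | v, so x | y. Since y | x, x = y. From x | t and t > 0, x ≤ t. Since x = y, y ≤ t. e = y and t ≤ e, so t ≤ y. y ≤ t, so y = t. Since t = a, y = a. Since r | y, r | a. Then r | a * z.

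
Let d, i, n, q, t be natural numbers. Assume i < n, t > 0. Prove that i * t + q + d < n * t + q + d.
i < n and t > 0, thus i * t < n * t. Then i * t + q < n * t + q. Then i * t + q + d < n * t + q + d.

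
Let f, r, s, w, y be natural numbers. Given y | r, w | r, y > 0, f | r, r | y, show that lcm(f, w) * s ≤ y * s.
r | y and y | r, so r = y. f | r and w | r, therefore lcm(f, w) | r. Since r = y, lcm(f, w) | y. y > 0, so lcm(f, w) ≤ y. Then lcm(f, w) * s ≤ y * s.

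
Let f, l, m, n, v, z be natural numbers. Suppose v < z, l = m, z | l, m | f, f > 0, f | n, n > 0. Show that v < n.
From l = m and z | l, z | m. m | f, so z | f. Since f > 0, z ≤ f. v < z, so v < f. f | n and n > 0, thus f ≤ n. Because v < f, v < n.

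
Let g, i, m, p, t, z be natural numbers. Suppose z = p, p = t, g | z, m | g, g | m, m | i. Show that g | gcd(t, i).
z = p and p = t, thus z = t. Since g | z, g | t. m | g and g | m, hence m = g. m | i, so g | i. g | t, so g | gcd(t, i).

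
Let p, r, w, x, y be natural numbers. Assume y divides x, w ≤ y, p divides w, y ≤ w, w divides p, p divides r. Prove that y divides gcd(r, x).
p divides w and w divides p, so p = w. w ≤ y and y ≤ w, hence w = y. p = w, so p = y. p divides r, so y divides r. y divides x, so y divides gcd(r, x).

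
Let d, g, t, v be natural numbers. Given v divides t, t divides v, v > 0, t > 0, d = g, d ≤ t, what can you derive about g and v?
g ≤ v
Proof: Since t divides v and v > 0, t ≤ v. v divides t and t > 0, therefore v ≤ t. From t ≤ v, t = v. From d = g and d ≤ t, g ≤ t. t = v, so g ≤ v.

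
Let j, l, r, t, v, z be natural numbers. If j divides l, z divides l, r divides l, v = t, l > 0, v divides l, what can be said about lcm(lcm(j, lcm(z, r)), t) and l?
lcm(lcm(j, lcm(z, r)), t) ≤ l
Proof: Since z divides l and r divides l, lcm(z, r) divides l. Since j divides l, lcm(j, lcm(z, r)) divides l. v = t and v divides l, therefore t divides l. Since lcm(j, lcm(z, r)) divides l, lcm(lcm(j, lcm(z, r)), t) divides l. l > 0, so lcm(lcm(j, lcm(z, r)), t) ≤ l.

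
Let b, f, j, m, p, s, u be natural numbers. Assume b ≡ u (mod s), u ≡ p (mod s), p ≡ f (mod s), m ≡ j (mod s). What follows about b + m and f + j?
b + m ≡ f + j (mod s)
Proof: From b ≡ u (mod s) and u ≡ p (mod s), b ≡ p (mod s). p ≡ f (mod s), so b ≡ f (mod s). Combined with m ≡ j (mod s), by adding congruences, b + m ≡ f + j (mod s).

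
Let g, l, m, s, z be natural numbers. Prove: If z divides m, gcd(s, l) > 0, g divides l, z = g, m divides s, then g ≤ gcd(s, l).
z = g and z divides m, thus g divides m. Since m divides s, g divides s. g divides l, so g divides gcd(s, l). Because gcd(s, l) > 0, g ≤ gcd(s, l).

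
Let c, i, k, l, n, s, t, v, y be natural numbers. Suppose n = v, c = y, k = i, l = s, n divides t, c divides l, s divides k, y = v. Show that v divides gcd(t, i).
n = v and n divides t, thus v divides t. c = y and c divides l, hence y divides l. Since l = s, y divides s. From y = v, v divides s. k = i and s divides k, thus s divides i. v divides s, so v divides i. v divides t, so v divides gcd(t, i).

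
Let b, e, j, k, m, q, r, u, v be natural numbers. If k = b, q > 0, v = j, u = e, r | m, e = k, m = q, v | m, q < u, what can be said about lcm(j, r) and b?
lcm(j, r) < b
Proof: u = e and e = k, so u = k. From k = b, u = b. v = j and v | m, so j | m. Since r | m, lcm(j, r) | m. Since m = q, lcm(j, r) | q. Since q > 0, lcm(j, r) ≤ q. Since q < u, lcm(j, r) < u. u = b, so lcm(j, r) < b.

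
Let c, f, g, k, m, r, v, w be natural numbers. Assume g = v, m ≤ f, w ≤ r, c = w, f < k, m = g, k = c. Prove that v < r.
k = c and c = w, so k = w. Since m = g and m ≤ f, g ≤ f. Since f < k, g < k. Since k = w, g < w. Since w ≤ r, g < r. g = v, so v < r.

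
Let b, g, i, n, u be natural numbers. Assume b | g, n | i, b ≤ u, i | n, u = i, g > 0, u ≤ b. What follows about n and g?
n ≤ g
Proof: Since i | n and n | i, i = n. u = i, so u = n. From b ≤ u and u ≤ b, b = u. Since b | g, u | g. g > 0, so u ≤ g. Because u = n, n ≤ g.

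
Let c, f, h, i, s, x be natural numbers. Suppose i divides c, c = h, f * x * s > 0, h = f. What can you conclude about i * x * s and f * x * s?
i * x * s ≤ f * x * s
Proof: c = h and i divides c, hence i divides h. h = f, so i divides f. Then i * x divides f * x. Then i * x * s divides f * x * s. f * x * s > 0, so i * x * s ≤ f * x * s.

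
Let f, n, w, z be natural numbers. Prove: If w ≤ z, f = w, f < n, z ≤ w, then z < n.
w ≤ z and z ≤ w, therefore w = z. f = w and f < n, thus w < n. Since w = z, z < n.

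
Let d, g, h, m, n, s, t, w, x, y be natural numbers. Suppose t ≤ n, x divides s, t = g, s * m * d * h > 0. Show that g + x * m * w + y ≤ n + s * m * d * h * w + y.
t = g and t ≤ n, thus g ≤ n. x divides s, hence x * m divides s * m. Then x * m divides s * m * d. Then x * m divides s * m * d * h. s * m * d * h > 0, so x * m ≤ s * m * d * h. By multiplying by a non-negative, x * m * w ≤ s * m * d * h * w. Then x * m * w + y ≤ s * m * d * h * w + y. g ≤ n, so g + x * m * w + y ≤ n + s * m * d * h * w + y.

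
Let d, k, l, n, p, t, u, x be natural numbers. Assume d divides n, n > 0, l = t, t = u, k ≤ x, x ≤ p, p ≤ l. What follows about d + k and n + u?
d + k ≤ n + u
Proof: Because d divides n and n > 0, d ≤ n. l = t and t = u, hence l = u. From k ≤ x and x ≤ p, k ≤ p. Since p ≤ l, k ≤ l. l = u, so k ≤ u. d ≤ n, so d + k ≤ n + u.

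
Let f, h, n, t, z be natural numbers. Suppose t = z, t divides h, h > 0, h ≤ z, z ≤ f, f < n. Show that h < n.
Because t = z and t divides h, z divides h. h > 0, so z ≤ h. Since h ≤ z, z = h. From z ≤ f and f < n, z < n. Because z = h, h < n.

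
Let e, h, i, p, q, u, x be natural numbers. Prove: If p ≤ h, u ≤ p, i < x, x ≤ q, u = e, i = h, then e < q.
u = e and u ≤ p, thus e ≤ p. i = h and i < x, therefore h < x. x ≤ q, so h < q. Because p ≤ h, p < q. e ≤ p, so e < q.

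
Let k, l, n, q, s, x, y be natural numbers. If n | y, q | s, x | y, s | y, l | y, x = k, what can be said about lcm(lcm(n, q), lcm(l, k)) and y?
lcm(lcm(n, q), lcm(l, k)) | y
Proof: q | s and s | y, hence q | y. n | y, so lcm(n, q) | y. x = k and x | y, thus k | y. Since l | y, lcm(l, k) | y. lcm(n, q) | y, so lcm(lcm(n, q), lcm(l, k)) | y.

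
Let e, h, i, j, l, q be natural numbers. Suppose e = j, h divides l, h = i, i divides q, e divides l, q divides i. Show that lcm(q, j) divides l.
Since i divides q and q divides i, i = q. Because h = i, h = q. h divides l, so q divides l. From e = j and e divides l, j divides l. Since q divides l, lcm(q, j) divides l.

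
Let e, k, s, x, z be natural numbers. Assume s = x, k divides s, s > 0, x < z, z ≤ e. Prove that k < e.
k divides s and s > 0, therefore k ≤ s. Since s = x, k ≤ x. x < z and z ≤ e, hence x < e. k ≤ x, so k < e.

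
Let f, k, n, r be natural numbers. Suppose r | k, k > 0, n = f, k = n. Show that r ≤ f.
From k = n and n = f, k = f. Because r | k and k > 0, r ≤ k. Since k = f, r ≤ f.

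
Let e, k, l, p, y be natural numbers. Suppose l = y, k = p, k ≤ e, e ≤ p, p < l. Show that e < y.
k = p and k ≤ e, so p ≤ e. Since e ≤ p, p = e. l = y and p < l, hence p < y. Since p = e, e < y.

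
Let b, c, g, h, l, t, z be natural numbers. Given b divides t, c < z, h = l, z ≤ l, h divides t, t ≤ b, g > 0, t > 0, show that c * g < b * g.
From b divides t and t > 0, b ≤ t. t ≤ b, so t = b. h = l and h divides t, hence l divides t. Since t > 0, l ≤ t. z ≤ l, so z ≤ t. Since c < z, c < t. Since t = b, c < b. Since g > 0, by multiplying by a positive, c * g < b * g.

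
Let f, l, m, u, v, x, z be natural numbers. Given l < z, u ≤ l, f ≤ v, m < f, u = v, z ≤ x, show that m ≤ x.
u = v and u ≤ l, therefore v ≤ l. From f ≤ v, f ≤ l. Because l < z and z ≤ x, l < x. From f ≤ l, f < x. m < f, so m < x. Then m ≤ x.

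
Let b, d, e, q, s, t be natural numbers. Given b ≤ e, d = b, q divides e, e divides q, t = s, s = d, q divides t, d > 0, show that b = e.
q divides e and e divides q, hence q = e. t = s and s = d, so t = d. Since q divides t, q divides d. q = e, so e divides d. Since d > 0, e ≤ d. d = b, so e ≤ b. b ≤ e, so b = e.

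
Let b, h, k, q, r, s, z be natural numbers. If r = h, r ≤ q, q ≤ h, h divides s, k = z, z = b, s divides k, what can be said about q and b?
q divides b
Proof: r = h and r ≤ q, thus h ≤ q. q ≤ h, so h = q. k = z and z = b, thus k = b. From s divides k, s divides b. h divides s, so h divides b. Since h = q, q divides b.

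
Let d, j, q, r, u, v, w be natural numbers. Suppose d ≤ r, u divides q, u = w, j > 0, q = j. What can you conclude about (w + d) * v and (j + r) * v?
(w + d) * v ≤ (j + r) * v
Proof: q = j and u divides q, so u divides j. Because j > 0, u ≤ j. u = w, so w ≤ j. d ≤ r, so w + d ≤ j + r. By multiplying by a non-negative, (w + d) * v ≤ (j + r) * v.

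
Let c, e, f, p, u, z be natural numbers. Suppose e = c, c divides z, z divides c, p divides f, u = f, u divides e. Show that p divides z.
Since c divides z and z divides c, c = z. Because e = c, e = z. Since u = f and u divides e, f divides e. Since p divides f, p divides e. Since e = z, p divides z.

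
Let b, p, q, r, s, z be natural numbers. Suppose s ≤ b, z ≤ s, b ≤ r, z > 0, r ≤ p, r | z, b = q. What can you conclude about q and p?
q ≤ p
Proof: Since r | z and z > 0, r ≤ z. From z ≤ s, r ≤ s. Since s ≤ b, r ≤ b. b ≤ r, so r = b. b = q, so r = q. r ≤ p, so q ≤ p.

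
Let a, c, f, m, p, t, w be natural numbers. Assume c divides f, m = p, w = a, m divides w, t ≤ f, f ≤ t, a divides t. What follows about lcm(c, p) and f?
lcm(c, p) divides f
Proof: Since w = a and m divides w, m divides a. Since m = p, p divides a. t ≤ f and f ≤ t, therefore t = f. Since a divides t, a divides f. p divides a, so p divides f. c divides f, so lcm(c, p) divides f.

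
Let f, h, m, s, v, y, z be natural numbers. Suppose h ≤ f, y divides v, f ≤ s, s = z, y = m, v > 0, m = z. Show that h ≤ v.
s = z and f ≤ s, thus f ≤ z. h ≤ f, so h ≤ z. y = m and m = z, so y = z. Since y divides v, z divides v. Since v > 0, z ≤ v. h ≤ z, so h ≤ v.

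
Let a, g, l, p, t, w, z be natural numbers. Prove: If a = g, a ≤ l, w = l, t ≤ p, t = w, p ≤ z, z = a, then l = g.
t = w and w = l, thus t = l. t ≤ p, so l ≤ p. z = a and p ≤ z, hence p ≤ a. Since l ≤ p, l ≤ a. Since a ≤ l, l = a. a = g, so l = g.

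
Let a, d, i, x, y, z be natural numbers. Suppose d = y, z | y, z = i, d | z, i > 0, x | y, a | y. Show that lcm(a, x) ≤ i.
d = y and d | z, hence y | z. z | y, so y = z. Since z = i, y = i. a | y and x | y, so lcm(a, x) | y. y = i, so lcm(a, x) | i. From i > 0, lcm(a, x) ≤ i.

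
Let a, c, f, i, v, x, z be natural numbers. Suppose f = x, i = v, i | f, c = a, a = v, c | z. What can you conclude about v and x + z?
v | x + z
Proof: i = v and i | f, hence v | f. Since f = x, v | x. c = a and a = v, therefore c = v. c | z, so v | z. v | x, so v | x + z.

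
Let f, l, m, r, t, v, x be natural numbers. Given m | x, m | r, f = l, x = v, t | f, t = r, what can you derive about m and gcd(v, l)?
m | gcd(v, l)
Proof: Since x = v and m | x, m | v. t = r and t | f, so r | f. m | r, so m | f. f = l, so m | l. Since m | v, m | gcd(v, l).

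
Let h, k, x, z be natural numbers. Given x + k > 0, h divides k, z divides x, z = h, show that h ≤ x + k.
From z = h and z divides x, h divides x. h divides k, so h divides x + k. From x + k > 0, h ≤ x + k.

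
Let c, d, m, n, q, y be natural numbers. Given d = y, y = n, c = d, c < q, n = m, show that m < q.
Because c = d and d = y, c = y. y = n, so c = n. From c < q, n < q. Since n = m, m < q.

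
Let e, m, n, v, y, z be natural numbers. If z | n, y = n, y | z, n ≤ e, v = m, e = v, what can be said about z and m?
z ≤ m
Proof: y = n and y | z, hence n | z. From z | n, n = z. e = v and n ≤ e, hence n ≤ v. Since n = z, z ≤ v. Because v = m, z ≤ m.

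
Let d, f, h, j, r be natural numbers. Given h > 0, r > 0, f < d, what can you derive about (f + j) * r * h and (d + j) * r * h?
(f + j) * r * h < (d + j) * r * h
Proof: f < d, therefore f + j < d + j. Since r > 0, (f + j) * r < (d + j) * r. Since h > 0, (f + j) * r * h < (d + j) * r * h.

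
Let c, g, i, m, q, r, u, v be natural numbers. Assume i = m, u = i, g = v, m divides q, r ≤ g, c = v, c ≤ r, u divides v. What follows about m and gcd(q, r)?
m divides gcd(q, r)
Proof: u = i and i = m, so u = m. c = v and c ≤ r, hence v ≤ r. g = v and r ≤ g, hence r ≤ v. Since v ≤ r, v = r. Since u divides v, u divides r. Since u = m, m divides r. m divides q, so m divides gcd(q, r).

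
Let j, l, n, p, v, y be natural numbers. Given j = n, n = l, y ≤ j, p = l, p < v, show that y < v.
Since j = n and n = l, j = l. Because y ≤ j, y ≤ l. p = l and p < v, so l < v. y ≤ l, so y < v.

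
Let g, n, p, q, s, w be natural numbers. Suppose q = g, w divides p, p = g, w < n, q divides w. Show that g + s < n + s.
From p = g and w divides p, w divides g. Since q = g and q divides w, g divides w. w divides g, so w = g. w < n, so g < n. Then g + s < n + s.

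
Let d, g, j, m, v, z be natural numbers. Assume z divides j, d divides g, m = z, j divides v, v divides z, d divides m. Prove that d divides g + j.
j divides v and v divides z, hence j divides z. Since z divides j, z = j. Since m = z, m = j. d divides m, so d divides j. Since d divides g, d divides g + j.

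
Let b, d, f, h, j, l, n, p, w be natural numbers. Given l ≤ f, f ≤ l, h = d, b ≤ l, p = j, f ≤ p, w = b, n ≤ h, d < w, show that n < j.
Since h = d and n ≤ h, n ≤ d. w = b and d < w, hence d < b. b ≤ l, so d < l. From f ≤ l and l ≤ f, f = l. Because f ≤ p, l ≤ p. p = j, so l ≤ j. From d < l, d < j. Since n ≤ d, n < j.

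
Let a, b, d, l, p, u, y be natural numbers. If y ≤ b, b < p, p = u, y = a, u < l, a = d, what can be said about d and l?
d < l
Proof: y = a and a = d, hence y = d. y ≤ b, so d ≤ b. From p = u and b < p, b < u. Since u < l, b < l. From d ≤ b, d < l.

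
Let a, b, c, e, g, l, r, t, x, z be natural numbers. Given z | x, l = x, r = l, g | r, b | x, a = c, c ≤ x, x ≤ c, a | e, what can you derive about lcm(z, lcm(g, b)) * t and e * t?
lcm(z, lcm(g, b)) * t | e * t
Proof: From r = l and g | r, g | l. Since l = x, g | x. Since b | x, lcm(g, b) | x. z | x, so lcm(z, lcm(g, b)) | x. c ≤ x and x ≤ c, therefore c = x. Since a = c, a = x. Since a | e, x | e. Since lcm(z, lcm(g, b)) | x, lcm(z, lcm(g, b)) | e. Then lcm(z, lcm(g, b)) * t | e * t.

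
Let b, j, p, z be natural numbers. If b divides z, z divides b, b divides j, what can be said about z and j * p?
z divides j * p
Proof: b divides z and z divides b, therefore b = z. b divides j, so z divides j. Then z divides j * p.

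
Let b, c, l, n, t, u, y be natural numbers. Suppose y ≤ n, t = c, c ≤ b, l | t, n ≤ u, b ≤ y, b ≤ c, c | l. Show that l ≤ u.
b ≤ c and c ≤ b, therefore b = c. From t = c and l | t, l | c. c | l, so c = l. Since b = c, b = l. From b ≤ y, l ≤ y. y ≤ n, so l ≤ n. Since n ≤ u, l ≤ u.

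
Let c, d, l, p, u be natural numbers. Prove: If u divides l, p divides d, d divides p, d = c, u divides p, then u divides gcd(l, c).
p divides d and d divides p, hence p = d. d = c, so p = c. Because u divides p, u divides c. u divides l, so u divides gcd(l, c).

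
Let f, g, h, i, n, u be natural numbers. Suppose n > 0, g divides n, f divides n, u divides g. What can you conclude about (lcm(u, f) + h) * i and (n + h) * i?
(lcm(u, f) + h) * i ≤ (n + h) * i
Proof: u divides g and g divides n, thus u divides n. f divides n, so lcm(u, f) divides n. Since n > 0, lcm(u, f) ≤ n. Then lcm(u, f) + h ≤ n + h. By multiplying by a non-negative, (lcm(u, f) + h) * i ≤ (n + h) * i.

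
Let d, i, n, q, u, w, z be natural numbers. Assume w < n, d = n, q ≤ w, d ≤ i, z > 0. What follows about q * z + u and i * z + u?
q * z + u < i * z + u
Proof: q ≤ w and w < n, thus q < n. d = n and d ≤ i, thus n ≤ i. Since q < n, q < i. From z > 0, q * z < i * z. Then q * z + u < i * z + u.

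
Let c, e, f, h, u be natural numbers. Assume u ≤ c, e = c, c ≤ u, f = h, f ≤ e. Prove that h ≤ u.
Because c ≤ u and u ≤ c, c = u. Since e = c, e = u. f = h and f ≤ e, thus h ≤ e. Since e = u, h ≤ u.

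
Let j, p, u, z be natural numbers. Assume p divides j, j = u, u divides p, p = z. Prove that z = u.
j = u and p divides j, therefore p divides u. u divides p, so u = p. Since p = z, u = z. Then z = u.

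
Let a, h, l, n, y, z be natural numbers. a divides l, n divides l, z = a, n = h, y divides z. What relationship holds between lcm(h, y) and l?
lcm(h, y) divides l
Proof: Because n = h and n divides l, h divides l. z = a and y divides z, so y divides a. Since a divides l, y divides l. h divides l, so lcm(h, y) divides l.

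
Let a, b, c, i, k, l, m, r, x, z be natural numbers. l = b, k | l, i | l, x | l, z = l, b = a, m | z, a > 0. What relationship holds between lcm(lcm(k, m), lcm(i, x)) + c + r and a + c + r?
lcm(lcm(k, m), lcm(i, x)) + c + r ≤ a + c + r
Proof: l = b and b = a, therefore l = a. Since z = l and m | z, m | l. Since k | l, lcm(k, m) | l. i | l and x | l, thus lcm(i, x) | l. lcm(k, m) | l, so lcm(lcm(k, m), lcm(i, x)) | l. Since l = a, lcm(lcm(k, m), lcm(i, x)) | a. Since a > 0, lcm(lcm(k, m), lcm(i, x)) ≤ a. Then lcm(lcm(k, m), lcm(i, x)) + c ≤ a + c. Then lcm(lcm(k, m), lcm(i, x)) + c + r ≤ a + c + r.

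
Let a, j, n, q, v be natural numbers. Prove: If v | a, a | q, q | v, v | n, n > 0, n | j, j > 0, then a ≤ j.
Since a | q and q | v, a | v. v | a, so v = a. Since v | n and n > 0, v ≤ n. n | j and j > 0, thus n ≤ j. Because v ≤ n, v ≤ j. Since v = a, a ≤ j.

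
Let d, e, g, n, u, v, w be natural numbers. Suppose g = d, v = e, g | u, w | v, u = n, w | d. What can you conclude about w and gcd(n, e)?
w | gcd(n, e)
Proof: g = d and g | u, hence d | u. w | d, so w | u. u = n, so w | n. v = e and w | v, hence w | e. Since w | n, w | gcd(n, e).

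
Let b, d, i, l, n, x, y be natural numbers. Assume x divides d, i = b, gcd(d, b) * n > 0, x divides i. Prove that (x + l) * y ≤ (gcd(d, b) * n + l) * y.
Since i = b and x divides i, x divides b. x divides d, so x divides gcd(d, b). Then x divides gcd(d, b) * n. Since gcd(d, b) * n > 0, x ≤ gcd(d, b) * n. Then x + l ≤ gcd(d, b) * n + l. By multiplying by a non-negative, (x + l) * y ≤ (gcd(d, b) * n + l) * y.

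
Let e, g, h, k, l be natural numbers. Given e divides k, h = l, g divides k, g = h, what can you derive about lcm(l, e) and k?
lcm(l, e) divides k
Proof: g = h and g divides k, therefore h divides k. Since h = l, l divides k. Since e divides k, lcm(l, e) divides k.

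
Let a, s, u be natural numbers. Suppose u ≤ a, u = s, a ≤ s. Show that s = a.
u = s and u ≤ a, hence s ≤ a. a ≤ s, so a = s. Then s = a.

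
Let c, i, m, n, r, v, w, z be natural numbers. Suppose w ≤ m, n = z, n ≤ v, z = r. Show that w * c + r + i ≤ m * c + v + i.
w ≤ m, hence w * c ≤ m * c. n = z and n ≤ v, thus z ≤ v. Since z = r, r ≤ v. Then r + i ≤ v + i. Since w * c ≤ m * c, w * c + r + i ≤ m * c + v + i.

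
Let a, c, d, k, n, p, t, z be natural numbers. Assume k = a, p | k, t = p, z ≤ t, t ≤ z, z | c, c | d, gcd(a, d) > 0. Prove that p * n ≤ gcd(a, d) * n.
Because k = a and p | k, p | a. Since z ≤ t and t ≤ z, z = t. Since z | c, t | c. Since c | d, t | d. Since t = p, p | d. Since p | a, p | gcd(a, d). gcd(a, d) > 0, so p ≤ gcd(a, d). Then p * n ≤ gcd(a, d) * n.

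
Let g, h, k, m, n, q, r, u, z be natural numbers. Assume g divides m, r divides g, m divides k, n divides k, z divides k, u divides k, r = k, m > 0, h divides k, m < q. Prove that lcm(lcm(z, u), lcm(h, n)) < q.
r = k and r divides g, so k divides g. g divides m, so k divides m. m divides k, so k = m. Because z divides k and u divides k, lcm(z, u) divides k. Because h divides k and n divides k, lcm(h, n) divides k. Since lcm(z, u) divides k, lcm(lcm(z, u), lcm(h, n)) divides k. Since k = m, lcm(lcm(z, u), lcm(h, n)) divides m. Since m > 0, lcm(lcm(z, u), lcm(h, n)) ≤ m. m < q, so lcm(lcm(z, u), lcm(h, n)) < q.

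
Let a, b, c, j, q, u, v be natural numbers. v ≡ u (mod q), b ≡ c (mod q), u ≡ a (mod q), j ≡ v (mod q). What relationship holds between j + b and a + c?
j + b ≡ a + c (mod q)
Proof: j ≡ v (mod q) and v ≡ u (mod q), thus j ≡ u (mod q). u ≡ a (mod q), so j ≡ a (mod q). b ≡ c (mod q), so j + b ≡ a + c (mod q).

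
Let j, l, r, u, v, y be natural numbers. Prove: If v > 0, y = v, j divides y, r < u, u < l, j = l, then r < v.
Because r < u and u < l, r < l. y = v and j divides y, so j divides v. From j = l, l divides v. v > 0, so l ≤ v. Since r < l, r < v.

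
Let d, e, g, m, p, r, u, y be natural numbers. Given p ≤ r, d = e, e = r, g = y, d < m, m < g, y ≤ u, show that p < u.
Since d = e and e = r, d = r. Because d < m and m < g, d < g. From g = y, d < y. d = r, so r < y. y ≤ u, so r < u. p ≤ r, so p < u.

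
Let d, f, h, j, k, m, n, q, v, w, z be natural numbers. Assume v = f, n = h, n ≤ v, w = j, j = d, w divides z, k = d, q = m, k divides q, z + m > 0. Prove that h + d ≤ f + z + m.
n = h and n ≤ v, hence h ≤ v. Since v = f, h ≤ f. w = j and j = d, so w = d. w divides z, so d divides z. q = m and k divides q, thus k divides m. Since k = d, d divides m. d divides z, so d divides z + m. z + m > 0, so d ≤ z + m. Since h ≤ f, h + d ≤ f + z + m.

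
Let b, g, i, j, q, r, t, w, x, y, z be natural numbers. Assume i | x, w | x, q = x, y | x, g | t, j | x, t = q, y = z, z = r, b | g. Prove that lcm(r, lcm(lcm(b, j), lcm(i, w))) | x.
From y = z and z = r, y = r. y | x, so r | x. From t = q and g | t, g | q. Because b | g, b | q. Since q = x, b | x. j | x, so lcm(b, j) | x. i | x and w | x, hence lcm(i, w) | x. lcm(b, j) | x, so lcm(lcm(b, j), lcm(i, w)) | x. r | x, so lcm(r, lcm(lcm(b, j), lcm(i, w))) | x.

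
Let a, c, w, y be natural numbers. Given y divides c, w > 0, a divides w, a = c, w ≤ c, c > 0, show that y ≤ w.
a divides w and w > 0, thus a ≤ w. a = c, so c ≤ w. w ≤ c, so c = w. From y divides c and c > 0, y ≤ c. c = w, so y ≤ w.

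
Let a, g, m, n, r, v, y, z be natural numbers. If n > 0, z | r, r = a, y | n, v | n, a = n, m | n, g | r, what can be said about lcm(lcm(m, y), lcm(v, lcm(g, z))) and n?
lcm(lcm(m, y), lcm(v, lcm(g, z))) ≤ n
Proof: m | n and y | n, therefore lcm(m, y) | n. From r = a and a = n, r = n. Because g | r and z | r, lcm(g, z) | r. Since r = n, lcm(g, z) | n. From v | n, lcm(v, lcm(g, z)) | n. Because lcm(m, y) | n, lcm(lcm(m, y), lcm(v, lcm(g, z))) | n. Since n > 0, lcm(lcm(m, y), lcm(v, lcm(g, z))) ≤ n.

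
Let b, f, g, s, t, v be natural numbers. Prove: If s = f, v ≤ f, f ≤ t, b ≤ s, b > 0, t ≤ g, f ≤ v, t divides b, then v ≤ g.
t divides b and b > 0, therefore t ≤ b. Since b ≤ s, t ≤ s. Since s = f, t ≤ f. Since f ≤ t, t = f. From f ≤ v and v ≤ f, f = v. Since t = f, t = v. t ≤ g, so v ≤ g.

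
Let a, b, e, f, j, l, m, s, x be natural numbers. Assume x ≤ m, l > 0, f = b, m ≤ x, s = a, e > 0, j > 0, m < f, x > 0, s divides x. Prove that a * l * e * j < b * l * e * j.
x ≤ m and m ≤ x, hence x = m. Since s = a and s divides x, a divides x. Since x > 0, a ≤ x. x = m, so a ≤ m. Since f = b and m < f, m < b. Since a ≤ m, a < b. Since l > 0, by multiplying by a positive, a * l < b * l. Combining with e > 0, by multiplying by a positive, a * l * e < b * l * e. Because j > 0, by multiplying by a positive, a * l * e * j < b * l * e * j.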